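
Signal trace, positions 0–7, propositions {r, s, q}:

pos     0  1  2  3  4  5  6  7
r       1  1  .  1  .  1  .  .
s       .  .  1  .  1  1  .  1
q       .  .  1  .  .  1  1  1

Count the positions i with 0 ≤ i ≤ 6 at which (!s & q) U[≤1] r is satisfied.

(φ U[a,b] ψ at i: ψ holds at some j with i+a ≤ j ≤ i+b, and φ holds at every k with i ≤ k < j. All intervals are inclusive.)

4

Evaluate at each i in [0,6]:
  i=0: ✓ (rhs at j=0)
  i=1: ✓ (rhs at j=1)
  i=2: ✗ (lhs fails at k=2 before rhs at j=3)
  i=3: ✓ (rhs at j=3)
  i=4: ✗ (lhs fails at k=4 before rhs at j=5)
  i=5: ✓ (rhs at j=5)
  i=6: ✗ (no rhs in [6,7])
Positions where it holds: {0, 1, 3, 5} → 4.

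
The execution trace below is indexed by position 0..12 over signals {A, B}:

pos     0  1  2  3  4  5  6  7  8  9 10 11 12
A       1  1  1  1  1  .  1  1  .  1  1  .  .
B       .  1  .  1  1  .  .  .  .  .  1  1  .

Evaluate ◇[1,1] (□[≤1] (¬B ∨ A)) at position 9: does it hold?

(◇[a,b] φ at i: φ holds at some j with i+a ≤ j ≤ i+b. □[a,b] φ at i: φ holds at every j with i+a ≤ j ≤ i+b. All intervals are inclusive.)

Check □[≤1] (¬B ∨ A) at each j in [10,10]:
  j=10: fails at 11
No position in the window satisfies it → formula fails.

False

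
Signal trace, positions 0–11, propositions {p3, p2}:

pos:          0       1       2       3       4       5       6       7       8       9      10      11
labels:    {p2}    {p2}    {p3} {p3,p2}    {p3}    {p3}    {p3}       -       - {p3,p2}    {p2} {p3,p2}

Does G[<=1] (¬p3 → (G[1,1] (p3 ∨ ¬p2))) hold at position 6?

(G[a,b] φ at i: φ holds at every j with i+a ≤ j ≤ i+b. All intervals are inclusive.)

Check (¬p3 → (G[1,1] (p3 ∨ ¬p2))) at every j in [6,7]:
  j=6: antecedent false → ✓
  j=7: antecedent true; consequent holds on [8,8] → ✓
All positions satisfy it → formula holds.

Holds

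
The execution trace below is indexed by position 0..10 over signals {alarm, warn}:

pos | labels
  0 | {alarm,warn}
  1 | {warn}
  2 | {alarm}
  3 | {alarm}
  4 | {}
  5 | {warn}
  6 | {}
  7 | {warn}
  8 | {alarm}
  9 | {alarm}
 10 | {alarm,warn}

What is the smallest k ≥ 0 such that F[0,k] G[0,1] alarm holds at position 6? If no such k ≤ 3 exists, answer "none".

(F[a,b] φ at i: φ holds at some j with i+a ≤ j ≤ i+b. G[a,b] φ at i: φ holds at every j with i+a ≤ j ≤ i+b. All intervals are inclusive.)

2

Scan j = 6,7,… for G[0,1] alarm:
  j=6: fails
  j=7: fails
  j=8: holds
First hit at j=8, so smallest k = 8-6 = 2.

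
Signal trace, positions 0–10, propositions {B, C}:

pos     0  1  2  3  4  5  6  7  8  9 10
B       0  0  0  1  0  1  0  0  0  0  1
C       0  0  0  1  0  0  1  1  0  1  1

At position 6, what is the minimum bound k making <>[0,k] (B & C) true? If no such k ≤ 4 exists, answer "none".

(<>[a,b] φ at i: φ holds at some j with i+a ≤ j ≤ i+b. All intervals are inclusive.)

Scan j = 6,7,… for (B & C):
  j=6: fails
  j=7: fails
  j=8: fails
  j=9: fails
  j=10: holds
First hit at j=10, so smallest k = 10-6 = 4.

4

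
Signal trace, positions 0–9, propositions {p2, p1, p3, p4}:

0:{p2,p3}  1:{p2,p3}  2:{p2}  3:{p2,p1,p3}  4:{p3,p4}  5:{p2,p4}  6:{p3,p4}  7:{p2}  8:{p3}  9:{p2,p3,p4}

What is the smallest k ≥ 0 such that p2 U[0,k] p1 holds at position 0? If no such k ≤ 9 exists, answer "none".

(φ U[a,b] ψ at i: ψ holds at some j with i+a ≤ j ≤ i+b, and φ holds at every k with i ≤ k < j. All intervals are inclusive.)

Need earliest j ≥ 0 with p1, and p2 at every k in [0,j-1].
  j=0: rhs fails.
  j=1: rhs fails.
  j=2: rhs fails.
  j=3: rhs holds; lhs holds on [0,2]. k = 3.

3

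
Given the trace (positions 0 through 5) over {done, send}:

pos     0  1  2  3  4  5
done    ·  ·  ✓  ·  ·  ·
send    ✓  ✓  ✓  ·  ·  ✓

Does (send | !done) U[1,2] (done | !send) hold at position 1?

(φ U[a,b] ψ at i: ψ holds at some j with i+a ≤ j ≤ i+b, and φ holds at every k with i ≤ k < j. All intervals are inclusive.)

Need some j in [2,3] with (done | !send), and (send | !done) at every k in [1,j-1].
  j=2: (done | !send) holds; (send | !done) holds at every k in [1,1] → satisfied.

Holds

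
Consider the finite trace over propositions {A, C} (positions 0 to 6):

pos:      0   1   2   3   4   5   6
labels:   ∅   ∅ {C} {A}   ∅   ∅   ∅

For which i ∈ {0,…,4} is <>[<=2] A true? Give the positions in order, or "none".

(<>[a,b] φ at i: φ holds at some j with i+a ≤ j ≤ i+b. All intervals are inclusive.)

Evaluate at each i in [0,4]:
  i=0: ✗ (none in [0,2])
  i=1: ✓ (witness j=3)
  i=2: ✓ (witness j=3)
  i=3: ✓ (witness j=3)
  i=4: ✗ (none in [4,6])

1, 2, 3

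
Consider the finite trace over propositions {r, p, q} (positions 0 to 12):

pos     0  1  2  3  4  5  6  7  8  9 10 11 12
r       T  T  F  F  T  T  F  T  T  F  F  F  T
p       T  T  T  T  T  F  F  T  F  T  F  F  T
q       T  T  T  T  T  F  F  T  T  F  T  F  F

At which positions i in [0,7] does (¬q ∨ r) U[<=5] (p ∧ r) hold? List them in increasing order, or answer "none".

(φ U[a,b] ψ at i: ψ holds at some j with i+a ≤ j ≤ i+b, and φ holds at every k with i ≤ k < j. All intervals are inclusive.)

Evaluate at each i in [0,7]:
  i=0: ✓ (rhs at j=0)
  i=1: ✓ (rhs at j=1)
  i=2: ✗ (lhs fails at k=2 before rhs at j=4)
  i=3: ✗ (lhs fails at k=3 before rhs at j=4)
  i=4: ✓ (rhs at j=4)
  i=5: ✓ (rhs at j=7; lhs holds on [5,6])
  i=6: ✓ (rhs at j=7; lhs holds on [6,6])
  i=7: ✓ (rhs at j=7)

0, 1, 4, 5, 6, 7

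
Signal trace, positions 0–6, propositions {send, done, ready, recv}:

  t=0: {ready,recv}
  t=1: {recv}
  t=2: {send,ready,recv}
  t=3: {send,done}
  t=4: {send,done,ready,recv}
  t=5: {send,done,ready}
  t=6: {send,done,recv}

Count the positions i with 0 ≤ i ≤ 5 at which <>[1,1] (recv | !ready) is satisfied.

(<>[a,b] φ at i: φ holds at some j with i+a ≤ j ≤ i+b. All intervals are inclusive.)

Evaluate at each i in [0,5]:
  i=0: ✓ (witness j=1)
  i=1: ✓ (witness j=2)
  i=2: ✓ (witness j=3)
  i=3: ✓ (witness j=4)
  i=4: ✗ (none in [5,5])
  i=5: ✓ (witness j=6)
Positions where it holds: {0, 1, 2, 3, 5} → 5.

5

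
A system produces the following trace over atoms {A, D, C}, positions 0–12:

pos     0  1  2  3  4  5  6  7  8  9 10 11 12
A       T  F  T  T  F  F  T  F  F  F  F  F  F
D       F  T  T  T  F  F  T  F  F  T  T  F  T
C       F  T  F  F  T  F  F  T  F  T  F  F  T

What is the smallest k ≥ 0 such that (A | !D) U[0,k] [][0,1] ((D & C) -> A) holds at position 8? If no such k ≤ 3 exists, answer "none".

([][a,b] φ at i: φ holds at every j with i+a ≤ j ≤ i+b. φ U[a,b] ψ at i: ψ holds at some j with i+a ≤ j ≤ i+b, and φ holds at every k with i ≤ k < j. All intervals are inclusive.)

Need earliest j ≥ 8 with [][0,1] ((D & C) -> A), and (A | !D) at every k in [8,j-1].
  j=8: rhs fails.
  j=9: rhs fails.
  j=10: rhs holds but lhs fails at k=9.
  j=11: rhs fails.
No witness within the range → none.

none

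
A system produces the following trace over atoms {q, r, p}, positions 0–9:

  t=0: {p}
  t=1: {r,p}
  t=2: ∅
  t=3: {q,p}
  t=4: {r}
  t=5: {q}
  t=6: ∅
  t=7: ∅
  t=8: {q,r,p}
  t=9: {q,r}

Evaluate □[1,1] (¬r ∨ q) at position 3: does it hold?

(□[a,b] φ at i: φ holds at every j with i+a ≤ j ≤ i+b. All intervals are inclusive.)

Check (¬r ∨ q) at every j in [4,4]:
  j=4: false
Fails at j=4 → formula fails.

No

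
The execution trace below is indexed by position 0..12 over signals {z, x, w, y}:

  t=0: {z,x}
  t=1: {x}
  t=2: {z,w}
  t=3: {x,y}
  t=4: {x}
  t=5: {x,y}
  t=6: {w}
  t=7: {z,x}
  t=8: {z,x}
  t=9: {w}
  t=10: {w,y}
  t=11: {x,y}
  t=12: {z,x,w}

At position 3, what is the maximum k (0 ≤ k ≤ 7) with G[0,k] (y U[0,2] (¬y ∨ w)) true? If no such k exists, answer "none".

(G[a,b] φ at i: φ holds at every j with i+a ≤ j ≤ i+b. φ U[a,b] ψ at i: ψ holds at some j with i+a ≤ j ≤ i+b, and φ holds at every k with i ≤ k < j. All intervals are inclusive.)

(y U[0,2] (¬y ∨ w)) must hold from j=3 onward; find where it first fails.
  j=3: holds
  j=4: holds
  j=5: holds
  j=6: holds
  j=7: holds
  j=8: holds
  j=9: holds
  j=10: holds
Holds through j=10; largest k = 7.

7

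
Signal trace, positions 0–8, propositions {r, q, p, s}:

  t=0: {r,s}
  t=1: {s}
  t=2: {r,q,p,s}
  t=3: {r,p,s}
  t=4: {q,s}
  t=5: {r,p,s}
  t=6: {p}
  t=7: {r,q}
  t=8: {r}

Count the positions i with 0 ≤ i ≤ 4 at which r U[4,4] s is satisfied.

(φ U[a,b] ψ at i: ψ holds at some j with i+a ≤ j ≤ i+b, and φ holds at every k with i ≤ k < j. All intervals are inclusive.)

Evaluate at each i in [0,4]:
  i=0: ✗ (lhs fails at k=1 before rhs at j=4)
  i=1: ✗ (lhs fails at k=1 before rhs at j=5)
  i=2: ✗ (no rhs in [6,6])
  i=3: ✗ (no rhs in [7,7])
  i=4: ✗ (no rhs in [8,8])
Positions where it holds: {} → 0.

0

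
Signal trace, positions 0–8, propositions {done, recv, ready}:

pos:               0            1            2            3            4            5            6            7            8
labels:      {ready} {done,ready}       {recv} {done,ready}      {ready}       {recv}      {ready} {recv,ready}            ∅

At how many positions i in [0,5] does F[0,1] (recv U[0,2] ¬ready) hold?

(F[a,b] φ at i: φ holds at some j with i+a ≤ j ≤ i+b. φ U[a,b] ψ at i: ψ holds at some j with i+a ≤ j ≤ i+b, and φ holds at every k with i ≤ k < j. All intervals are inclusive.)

Evaluate at each i in [0,5]:
  i=0: ✗ (none in [0,1])
  i=1: ✓ (witness j=2)
  i=2: ✓ (witness j=2)
  i=3: ✗ (none in [3,4])
  i=4: ✓ (witness j=5)
  i=5: ✓ (witness j=5)
Positions where it holds: {1, 2, 4, 5} → 4.

4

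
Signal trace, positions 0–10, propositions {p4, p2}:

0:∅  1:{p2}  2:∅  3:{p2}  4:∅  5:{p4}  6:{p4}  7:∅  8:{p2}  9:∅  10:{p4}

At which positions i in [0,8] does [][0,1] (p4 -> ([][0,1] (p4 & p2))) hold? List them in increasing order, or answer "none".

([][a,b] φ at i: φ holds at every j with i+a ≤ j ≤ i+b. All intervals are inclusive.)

0, 1, 2, 3, 7, 8

Evaluate at each i in [0,8]:
  i=0: ✓ (all of [0,1])
  i=1: ✓ (all of [1,2])
  i=2: ✓ (all of [2,3])
  i=3: ✓ (all of [3,4])
  i=4: ✗ (fails at j=5)
  i=5: ✗ (fails at j=5)
  i=6: ✗ (fails at j=6)
  i=7: ✓ (all of [7,8])
  i=8: ✓ (all of [8,9])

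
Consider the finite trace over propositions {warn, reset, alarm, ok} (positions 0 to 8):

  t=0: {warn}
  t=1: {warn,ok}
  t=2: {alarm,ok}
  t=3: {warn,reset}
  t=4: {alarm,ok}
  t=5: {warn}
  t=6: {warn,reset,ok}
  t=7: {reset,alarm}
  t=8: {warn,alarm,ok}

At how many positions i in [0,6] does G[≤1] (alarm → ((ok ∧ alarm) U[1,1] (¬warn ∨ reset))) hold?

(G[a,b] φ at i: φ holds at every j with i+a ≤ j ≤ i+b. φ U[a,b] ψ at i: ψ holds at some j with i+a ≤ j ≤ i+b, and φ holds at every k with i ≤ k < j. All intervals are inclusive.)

Evaluate at each i in [0,6]:
  i=0: ✓ (all of [0,1])
  i=1: ✓ (all of [1,2])
  i=2: ✓ (all of [2,3])
  i=3: ✗ (fails at j=4)
  i=4: ✗ (fails at j=4)
  i=5: ✓ (all of [5,6])
  i=6: ✗ (fails at j=7)
Positions where it holds: {0, 1, 2, 5} → 4.

4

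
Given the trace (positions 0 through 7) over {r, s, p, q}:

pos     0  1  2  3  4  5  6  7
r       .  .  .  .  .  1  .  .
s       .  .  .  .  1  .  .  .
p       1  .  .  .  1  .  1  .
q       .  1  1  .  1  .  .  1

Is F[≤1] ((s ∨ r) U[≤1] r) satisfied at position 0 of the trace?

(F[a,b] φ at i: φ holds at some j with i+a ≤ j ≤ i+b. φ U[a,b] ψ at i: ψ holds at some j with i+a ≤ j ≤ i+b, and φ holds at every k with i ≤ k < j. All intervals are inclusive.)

False

Check ((s ∨ r) U[≤1] r) at each j in [0,1]:
  j=0: fails
  j=1: fails
No position in the window satisfies it → formula fails.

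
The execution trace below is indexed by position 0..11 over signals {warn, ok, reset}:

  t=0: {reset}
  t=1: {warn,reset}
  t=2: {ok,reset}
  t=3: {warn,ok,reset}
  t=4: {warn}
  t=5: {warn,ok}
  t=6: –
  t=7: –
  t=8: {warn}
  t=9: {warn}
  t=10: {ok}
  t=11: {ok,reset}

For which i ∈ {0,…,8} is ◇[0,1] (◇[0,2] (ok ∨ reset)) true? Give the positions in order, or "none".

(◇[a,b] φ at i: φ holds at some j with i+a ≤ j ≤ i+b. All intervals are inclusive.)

0, 1, 2, 3, 4, 5, 7, 8

Evaluate at each i in [0,8]:
  i=0: ✓ (witness j=0)
  i=1: ✓ (witness j=1)
  i=2: ✓ (witness j=2)
  i=3: ✓ (witness j=3)
  i=4: ✓ (witness j=4)
  i=5: ✓ (witness j=5)
  i=6: ✗ (none in [6,7])
  i=7: ✓ (witness j=8)
  i=8: ✓ (witness j=8)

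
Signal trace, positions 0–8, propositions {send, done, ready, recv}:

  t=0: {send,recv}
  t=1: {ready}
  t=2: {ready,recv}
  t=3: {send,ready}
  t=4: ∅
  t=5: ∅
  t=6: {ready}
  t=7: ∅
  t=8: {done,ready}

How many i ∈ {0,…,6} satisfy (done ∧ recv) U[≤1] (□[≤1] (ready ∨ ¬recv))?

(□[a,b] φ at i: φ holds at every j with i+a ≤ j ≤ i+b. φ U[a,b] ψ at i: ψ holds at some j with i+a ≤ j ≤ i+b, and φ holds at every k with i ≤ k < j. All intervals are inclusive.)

Evaluate at each i in [0,6]:
  i=0: ✗ (lhs fails at k=0 before rhs at j=1)
  i=1: ✓ (rhs at j=1)
  i=2: ✓ (rhs at j=2)
  i=3: ✓ (rhs at j=3)
  i=4: ✓ (rhs at j=4)
  i=5: ✓ (rhs at j=5)
  i=6: ✓ (rhs at j=6)
Positions where it holds: {1, 2, 3, 4, 5, 6} → 6.

6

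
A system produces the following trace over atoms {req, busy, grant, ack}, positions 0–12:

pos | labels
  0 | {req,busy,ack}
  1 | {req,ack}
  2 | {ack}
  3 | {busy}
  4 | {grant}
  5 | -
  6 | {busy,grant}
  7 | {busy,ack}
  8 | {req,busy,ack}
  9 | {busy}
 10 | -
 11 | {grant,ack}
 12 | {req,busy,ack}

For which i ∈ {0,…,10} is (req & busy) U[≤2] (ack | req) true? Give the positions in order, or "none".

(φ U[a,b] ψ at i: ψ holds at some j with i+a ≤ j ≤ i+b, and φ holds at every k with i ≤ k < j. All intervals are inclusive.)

Evaluate at each i in [0,10]:
  i=0: ✓ (rhs at j=0)
  i=1: ✓ (rhs at j=1)
  i=2: ✓ (rhs at j=2)
  i=3: ✗ (no rhs in [3,5])
  i=4: ✗ (no rhs in [4,6])
  i=5: ✗ (lhs fails at k=5 before rhs at j=7)
  i=6: ✗ (lhs fails at k=6 before rhs at j=7)
  i=7: ✓ (rhs at j=7)
  i=8: ✓ (rhs at j=8)
  i=9: ✗ (lhs fails at k=9 before rhs at j=11)
  i=10: ✗ (lhs fails at k=10 before rhs at j=11)

0, 1, 2, 7, 8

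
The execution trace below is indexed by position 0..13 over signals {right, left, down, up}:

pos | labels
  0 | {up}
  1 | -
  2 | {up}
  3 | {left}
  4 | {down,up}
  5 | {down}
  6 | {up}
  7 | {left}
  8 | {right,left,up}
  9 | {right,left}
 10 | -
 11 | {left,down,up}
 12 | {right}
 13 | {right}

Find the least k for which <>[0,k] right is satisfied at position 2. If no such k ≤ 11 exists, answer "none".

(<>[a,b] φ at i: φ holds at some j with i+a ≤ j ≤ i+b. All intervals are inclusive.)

6

Scan j = 2,3,… for right:
  j=2: fails
  j=3: fails
  j=4: fails
  j=5: fails
  j=6: fails
  j=7: fails
  j=8: holds
First hit at j=8, so smallest k = 8-2 = 6.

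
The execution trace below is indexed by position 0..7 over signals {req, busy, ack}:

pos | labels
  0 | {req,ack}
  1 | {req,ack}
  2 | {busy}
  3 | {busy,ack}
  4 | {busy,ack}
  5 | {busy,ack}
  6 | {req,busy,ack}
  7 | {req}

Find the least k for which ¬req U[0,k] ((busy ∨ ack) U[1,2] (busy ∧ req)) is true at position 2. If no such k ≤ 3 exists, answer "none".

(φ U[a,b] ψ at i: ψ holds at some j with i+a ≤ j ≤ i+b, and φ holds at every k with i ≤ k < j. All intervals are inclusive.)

2

Need earliest j ≥ 2 with ((busy ∨ ack) U[1,2] (busy ∧ req)), and ¬req at every k in [2,j-1].
  j=2: rhs fails.
  j=3: rhs fails.
  j=4: rhs holds; lhs holds on [2,3]. k = 2.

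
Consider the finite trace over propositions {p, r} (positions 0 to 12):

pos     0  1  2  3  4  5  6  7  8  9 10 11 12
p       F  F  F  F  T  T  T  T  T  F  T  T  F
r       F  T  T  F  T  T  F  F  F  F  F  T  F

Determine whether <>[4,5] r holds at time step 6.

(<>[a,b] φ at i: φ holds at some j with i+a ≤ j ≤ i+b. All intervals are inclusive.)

Check r at each j in [10,11]:
  j=10: false
  j=11: true
Found at j=11 → formula holds.

Yes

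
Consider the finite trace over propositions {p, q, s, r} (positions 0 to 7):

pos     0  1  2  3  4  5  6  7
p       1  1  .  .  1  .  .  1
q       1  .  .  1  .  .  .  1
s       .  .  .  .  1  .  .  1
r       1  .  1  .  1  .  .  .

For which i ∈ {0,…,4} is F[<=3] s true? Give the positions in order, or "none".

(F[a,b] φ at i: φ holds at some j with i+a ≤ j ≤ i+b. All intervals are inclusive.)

1, 2, 3, 4

Evaluate at each i in [0,4]:
  i=0: ✗ (none in [0,3])
  i=1: ✓ (witness j=4)
  i=2: ✓ (witness j=4)
  i=3: ✓ (witness j=4)
  i=4: ✓ (witness j=4)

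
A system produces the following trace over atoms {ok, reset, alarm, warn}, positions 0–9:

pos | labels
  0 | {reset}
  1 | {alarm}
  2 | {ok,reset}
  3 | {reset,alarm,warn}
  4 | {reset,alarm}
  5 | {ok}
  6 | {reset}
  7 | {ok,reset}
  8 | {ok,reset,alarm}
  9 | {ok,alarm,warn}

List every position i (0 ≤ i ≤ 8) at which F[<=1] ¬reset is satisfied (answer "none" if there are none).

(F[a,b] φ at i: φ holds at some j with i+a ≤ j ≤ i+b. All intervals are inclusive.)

Evaluate at each i in [0,8]:
  i=0: ✓ (witness j=1)
  i=1: ✓ (witness j=1)
  i=2: ✗ (none in [2,3])
  i=3: ✗ (none in [3,4])
  i=4: ✓ (witness j=5)
  i=5: ✓ (witness j=5)
  i=6: ✗ (none in [6,7])
  i=7: ✗ (none in [7,8])
  i=8: ✓ (witness j=9)

0, 1, 4, 5, 8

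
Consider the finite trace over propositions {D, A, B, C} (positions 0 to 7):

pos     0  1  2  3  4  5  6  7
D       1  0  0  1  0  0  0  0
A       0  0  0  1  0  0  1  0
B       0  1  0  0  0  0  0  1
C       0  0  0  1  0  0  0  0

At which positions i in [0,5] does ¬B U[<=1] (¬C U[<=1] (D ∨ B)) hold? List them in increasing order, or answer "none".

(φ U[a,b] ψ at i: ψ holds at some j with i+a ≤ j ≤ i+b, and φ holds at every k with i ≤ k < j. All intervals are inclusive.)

Evaluate at each i in [0,5]:
  i=0: ✓ (rhs at j=0)
  i=1: ✓ (rhs at j=1)
  i=2: ✓ (rhs at j=2)
  i=3: ✓ (rhs at j=3)
  i=4: ✗ (no rhs in [4,5])
  i=5: ✓ (rhs at j=6; lhs holds on [5,5])

0, 1, 2, 3, 5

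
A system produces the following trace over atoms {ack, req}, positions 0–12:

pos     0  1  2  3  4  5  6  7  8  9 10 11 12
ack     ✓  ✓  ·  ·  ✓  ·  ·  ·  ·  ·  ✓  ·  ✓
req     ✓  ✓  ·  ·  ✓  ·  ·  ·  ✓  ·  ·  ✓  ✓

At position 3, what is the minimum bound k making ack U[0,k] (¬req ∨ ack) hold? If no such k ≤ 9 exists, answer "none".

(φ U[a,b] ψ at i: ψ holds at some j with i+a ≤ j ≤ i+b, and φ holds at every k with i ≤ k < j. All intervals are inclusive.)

Need earliest j ≥ 3 with (¬req ∨ ack), and ack at every k in [3,j-1].
  j=3: rhs holds (empty prefix). k = 0.

0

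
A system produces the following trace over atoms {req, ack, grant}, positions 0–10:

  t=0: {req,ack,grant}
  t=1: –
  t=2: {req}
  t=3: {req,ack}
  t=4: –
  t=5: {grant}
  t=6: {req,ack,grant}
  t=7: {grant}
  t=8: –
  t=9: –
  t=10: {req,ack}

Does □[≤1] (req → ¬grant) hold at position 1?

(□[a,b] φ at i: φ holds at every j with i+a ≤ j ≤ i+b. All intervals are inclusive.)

Yes

Check (req → ¬grant) at every j in [1,2]:
  j=1: antecedent false → ✓
  j=2: antecedent true; consequent true → ✓
All positions satisfy it → formula holds.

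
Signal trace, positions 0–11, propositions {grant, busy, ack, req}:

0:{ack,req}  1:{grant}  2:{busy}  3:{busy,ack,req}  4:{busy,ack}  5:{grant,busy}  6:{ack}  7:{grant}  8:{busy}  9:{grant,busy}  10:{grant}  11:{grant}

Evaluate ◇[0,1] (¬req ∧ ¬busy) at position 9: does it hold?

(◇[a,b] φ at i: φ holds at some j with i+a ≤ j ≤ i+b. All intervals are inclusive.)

Holds

Check (¬req ∧ ¬busy) at each j in [9,10]:
  j=9: false
  j=10: true
Found at j=10 → formula holds.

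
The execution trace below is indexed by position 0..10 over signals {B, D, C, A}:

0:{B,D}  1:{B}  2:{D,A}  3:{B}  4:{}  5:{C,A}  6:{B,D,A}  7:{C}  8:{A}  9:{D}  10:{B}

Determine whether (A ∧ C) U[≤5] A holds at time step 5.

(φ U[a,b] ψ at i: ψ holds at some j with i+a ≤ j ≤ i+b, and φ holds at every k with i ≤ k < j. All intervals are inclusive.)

True

Need some j in [5,10] with A, and (A ∧ C) at every k in [5,j-1].
  j=5: A holds; no prefix to check → satisfied.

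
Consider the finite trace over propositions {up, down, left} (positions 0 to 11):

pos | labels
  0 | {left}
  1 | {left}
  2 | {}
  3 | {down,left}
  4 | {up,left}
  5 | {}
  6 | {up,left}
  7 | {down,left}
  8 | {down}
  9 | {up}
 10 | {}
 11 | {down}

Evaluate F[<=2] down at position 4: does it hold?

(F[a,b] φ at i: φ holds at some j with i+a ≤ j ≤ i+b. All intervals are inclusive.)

Check down at each j in [4,6]:
  j=4: false
  j=5: false
  j=6: false
No position in the window satisfies it → formula fails.

No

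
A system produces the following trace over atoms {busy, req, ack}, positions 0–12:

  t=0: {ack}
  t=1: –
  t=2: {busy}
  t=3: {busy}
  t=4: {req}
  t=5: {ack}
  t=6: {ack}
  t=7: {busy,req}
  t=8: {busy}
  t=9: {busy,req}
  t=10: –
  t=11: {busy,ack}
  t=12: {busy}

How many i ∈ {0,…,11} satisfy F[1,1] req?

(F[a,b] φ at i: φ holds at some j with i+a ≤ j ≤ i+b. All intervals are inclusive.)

3

Evaluate at each i in [0,11]:
  i=0: ✗ (none in [1,1])
  i=1: ✗ (none in [2,2])
  i=2: ✗ (none in [3,3])
  i=3: ✓ (witness j=4)
  i=4: ✗ (none in [5,5])
  i=5: ✗ (none in [6,6])
  i=6: ✓ (witness j=7)
  i=7: ✗ (none in [8,8])
  i=8: ✓ (witness j=9)
  i=9: ✗ (none in [10,10])
  i=10: ✗ (none in [11,11])
  i=11: ✗ (none in [12,12])
Positions where it holds: {3, 6, 8} → 3.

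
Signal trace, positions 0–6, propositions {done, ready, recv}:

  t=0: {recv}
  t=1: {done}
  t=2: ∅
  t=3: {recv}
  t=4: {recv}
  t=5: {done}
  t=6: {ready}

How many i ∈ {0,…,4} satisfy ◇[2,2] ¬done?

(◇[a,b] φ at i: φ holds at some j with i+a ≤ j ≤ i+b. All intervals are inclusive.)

4

Evaluate at each i in [0,4]:
  i=0: ✓ (witness j=2)
  i=1: ✓ (witness j=3)
  i=2: ✓ (witness j=4)
  i=3: ✗ (none in [5,5])
  i=4: ✓ (witness j=6)
Positions where it holds: {0, 1, 2, 4} → 4.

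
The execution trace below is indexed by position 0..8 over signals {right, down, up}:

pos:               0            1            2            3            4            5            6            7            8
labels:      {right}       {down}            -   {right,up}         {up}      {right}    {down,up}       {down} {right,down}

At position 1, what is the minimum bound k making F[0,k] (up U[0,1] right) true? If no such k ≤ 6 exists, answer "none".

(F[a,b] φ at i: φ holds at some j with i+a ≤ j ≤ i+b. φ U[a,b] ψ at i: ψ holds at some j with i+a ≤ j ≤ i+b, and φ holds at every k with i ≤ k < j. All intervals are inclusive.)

Scan j = 1,2,… for (up U[0,1] right):
  j=1: fails
  j=2: fails
  j=3: holds
First hit at j=3, so smallest k = 3-1 = 2.

2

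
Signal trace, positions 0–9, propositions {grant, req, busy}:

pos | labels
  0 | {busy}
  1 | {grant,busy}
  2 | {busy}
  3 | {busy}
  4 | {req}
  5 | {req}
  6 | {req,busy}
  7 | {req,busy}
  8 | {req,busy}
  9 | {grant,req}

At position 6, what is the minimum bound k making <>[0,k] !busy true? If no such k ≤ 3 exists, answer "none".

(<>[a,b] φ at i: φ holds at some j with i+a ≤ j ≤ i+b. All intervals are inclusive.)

3

Scan j = 6,7,… for !busy:
  j=6: fails
  j=7: fails
  j=8: fails
  j=9: holds
First hit at j=9, so smallest k = 9-6 = 3.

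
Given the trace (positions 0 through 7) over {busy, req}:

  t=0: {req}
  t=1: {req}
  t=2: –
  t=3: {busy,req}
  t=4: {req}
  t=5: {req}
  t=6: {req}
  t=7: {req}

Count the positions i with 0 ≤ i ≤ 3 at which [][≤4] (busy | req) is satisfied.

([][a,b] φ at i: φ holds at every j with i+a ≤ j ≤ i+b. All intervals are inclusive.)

1

Evaluate at each i in [0,3]:
  i=0: ✗ (fails at j=2)
  i=1: ✗ (fails at j=2)
  i=2: ✗ (fails at j=2)
  i=3: ✓ (all of [3,7])
Positions where it holds: {3} → 1.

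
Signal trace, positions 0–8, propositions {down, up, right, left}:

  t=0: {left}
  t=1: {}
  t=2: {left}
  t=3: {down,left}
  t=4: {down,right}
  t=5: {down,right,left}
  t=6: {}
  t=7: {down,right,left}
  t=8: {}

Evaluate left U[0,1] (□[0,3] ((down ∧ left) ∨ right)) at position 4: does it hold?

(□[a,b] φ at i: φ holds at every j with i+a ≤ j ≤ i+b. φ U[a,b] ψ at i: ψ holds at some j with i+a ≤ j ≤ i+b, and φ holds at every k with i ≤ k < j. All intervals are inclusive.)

Does not hold

Need some j in [4,5] with □[0,3] ((down ∧ left) ∨ right), and left at every k in [4,j-1].
  j=4: □[0,3] ((down ∧ left) ∨ right) — fails at 6.
  j=5: □[0,3] ((down ∧ left) ∨ right) — fails at 6.
No j in the window works → until fails.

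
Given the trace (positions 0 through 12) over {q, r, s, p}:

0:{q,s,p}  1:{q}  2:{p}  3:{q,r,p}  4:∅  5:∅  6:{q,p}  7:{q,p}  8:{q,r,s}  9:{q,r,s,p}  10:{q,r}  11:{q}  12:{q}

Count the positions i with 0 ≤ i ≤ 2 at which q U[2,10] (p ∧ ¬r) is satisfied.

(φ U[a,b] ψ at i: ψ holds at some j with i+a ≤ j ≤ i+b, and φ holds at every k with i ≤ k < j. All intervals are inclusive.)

1

Evaluate at each i in [0,2]:
  i=0: ✓ (rhs at j=2; lhs holds on [0,1])
  i=1: ✗ (lhs fails at k=2 before rhs at j=6)
  i=2: ✗ (lhs fails at k=2 before rhs at j=6)
Positions where it holds: {0} → 1.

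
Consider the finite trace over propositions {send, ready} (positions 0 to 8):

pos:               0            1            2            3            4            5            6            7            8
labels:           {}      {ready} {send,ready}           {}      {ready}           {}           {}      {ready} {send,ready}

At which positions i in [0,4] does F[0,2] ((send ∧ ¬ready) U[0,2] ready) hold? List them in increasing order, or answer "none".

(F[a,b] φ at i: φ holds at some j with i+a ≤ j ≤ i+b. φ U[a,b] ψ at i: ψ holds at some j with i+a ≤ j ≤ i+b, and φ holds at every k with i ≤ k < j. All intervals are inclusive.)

0, 1, 2, 3, 4

Evaluate at each i in [0,4]:
  i=0: ✓ (witness j=1)
  i=1: ✓ (witness j=1)
  i=2: ✓ (witness j=2)
  i=3: ✓ (witness j=4)
  i=4: ✓ (witness j=4)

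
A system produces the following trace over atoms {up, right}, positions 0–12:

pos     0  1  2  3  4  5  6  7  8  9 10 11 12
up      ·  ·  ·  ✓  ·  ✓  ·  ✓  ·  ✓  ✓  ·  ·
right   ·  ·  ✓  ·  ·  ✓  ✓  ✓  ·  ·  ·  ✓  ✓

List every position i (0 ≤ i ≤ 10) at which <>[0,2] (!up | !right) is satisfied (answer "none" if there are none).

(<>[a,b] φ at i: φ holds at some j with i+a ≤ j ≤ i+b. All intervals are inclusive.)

0, 1, 2, 3, 4, 5, 6, 7, 8, 9, 10

Evaluate at each i in [0,10]:
  i=0: ✓ (witness j=0)
  i=1: ✓ (witness j=1)
  i=2: ✓ (witness j=2)
  i=3: ✓ (witness j=3)
  i=4: ✓ (witness j=4)
  i=5: ✓ (witness j=6)
  i=6: ✓ (witness j=6)
  i=7: ✓ (witness j=8)
  i=8: ✓ (witness j=8)
  i=9: ✓ (witness j=9)
  i=10: ✓ (witness j=10)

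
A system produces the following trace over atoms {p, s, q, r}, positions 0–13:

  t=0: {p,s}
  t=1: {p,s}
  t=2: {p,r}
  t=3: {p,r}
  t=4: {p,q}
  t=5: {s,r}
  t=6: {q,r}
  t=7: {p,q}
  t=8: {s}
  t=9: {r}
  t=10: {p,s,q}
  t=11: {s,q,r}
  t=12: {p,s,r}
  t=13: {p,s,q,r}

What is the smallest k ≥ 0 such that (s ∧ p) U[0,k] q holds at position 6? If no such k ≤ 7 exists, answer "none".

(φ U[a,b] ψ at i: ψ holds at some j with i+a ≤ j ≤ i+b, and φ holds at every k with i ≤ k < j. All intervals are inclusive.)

Need earliest j ≥ 6 with q, and (s ∧ p) at every k in [6,j-1].
  j=6: rhs holds (empty prefix). k = 0.

0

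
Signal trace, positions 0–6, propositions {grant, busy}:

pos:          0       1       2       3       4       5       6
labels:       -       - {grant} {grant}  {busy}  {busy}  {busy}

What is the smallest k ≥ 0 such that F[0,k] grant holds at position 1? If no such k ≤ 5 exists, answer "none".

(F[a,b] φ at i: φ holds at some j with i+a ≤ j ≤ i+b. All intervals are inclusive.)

Scan j = 1,2,… for grant:
  j=1: fails
  j=2: holds
First hit at j=2, so smallest k = 2-1 = 1.

1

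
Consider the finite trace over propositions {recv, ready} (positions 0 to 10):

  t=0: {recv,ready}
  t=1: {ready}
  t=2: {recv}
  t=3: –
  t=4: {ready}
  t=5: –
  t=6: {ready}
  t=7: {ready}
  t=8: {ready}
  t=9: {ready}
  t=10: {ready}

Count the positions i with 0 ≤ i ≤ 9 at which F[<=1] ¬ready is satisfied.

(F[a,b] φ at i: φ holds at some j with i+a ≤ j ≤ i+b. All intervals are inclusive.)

5

Evaluate at each i in [0,9]:
  i=0: ✗ (none in [0,1])
  i=1: ✓ (witness j=2)
  i=2: ✓ (witness j=2)
  i=3: ✓ (witness j=3)
  i=4: ✓ (witness j=5)
  i=5: ✓ (witness j=5)
  i=6: ✗ (none in [6,7])
  i=7: ✗ (none in [7,8])
  i=8: ✗ (none in [8,9])
  i=9: ✗ (none in [9,10])
Positions where it holds: {1, 2, 3, 4, 5} → 5.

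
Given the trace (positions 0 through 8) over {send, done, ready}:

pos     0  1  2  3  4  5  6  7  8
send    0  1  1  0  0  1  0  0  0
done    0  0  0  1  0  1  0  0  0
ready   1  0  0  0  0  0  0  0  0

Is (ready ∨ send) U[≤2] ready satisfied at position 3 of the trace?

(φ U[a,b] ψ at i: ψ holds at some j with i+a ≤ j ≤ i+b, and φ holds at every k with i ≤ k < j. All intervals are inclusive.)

Need some j in [3,5] with ready, and (ready ∨ send) at every k in [3,j-1].
  j=3: ready false.
  j=4: ready false.
  j=5: ready false.
No j in the window works → until fails.

Does not hold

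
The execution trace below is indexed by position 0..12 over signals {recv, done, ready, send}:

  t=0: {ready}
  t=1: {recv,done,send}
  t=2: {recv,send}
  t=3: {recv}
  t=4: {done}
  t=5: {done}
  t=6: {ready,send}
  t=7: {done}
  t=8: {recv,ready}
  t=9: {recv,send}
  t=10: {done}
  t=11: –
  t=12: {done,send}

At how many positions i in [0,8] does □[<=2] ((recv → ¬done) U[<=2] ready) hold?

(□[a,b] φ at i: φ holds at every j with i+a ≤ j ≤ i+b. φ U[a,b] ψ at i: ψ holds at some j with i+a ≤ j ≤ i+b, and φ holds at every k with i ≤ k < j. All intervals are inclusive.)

Evaluate at each i in [0,8]:
  i=0: ✗ (fails at j=1)
  i=1: ✗ (fails at j=1)
  i=2: ✗ (fails at j=2)
  i=3: ✗ (fails at j=3)
  i=4: ✓ (all of [4,6])
  i=5: ✓ (all of [5,7])
  i=6: ✓ (all of [6,8])
  i=7: ✗ (fails at j=9)
  i=8: ✗ (fails at j=9)
Positions where it holds: {4, 5, 6} → 3.

3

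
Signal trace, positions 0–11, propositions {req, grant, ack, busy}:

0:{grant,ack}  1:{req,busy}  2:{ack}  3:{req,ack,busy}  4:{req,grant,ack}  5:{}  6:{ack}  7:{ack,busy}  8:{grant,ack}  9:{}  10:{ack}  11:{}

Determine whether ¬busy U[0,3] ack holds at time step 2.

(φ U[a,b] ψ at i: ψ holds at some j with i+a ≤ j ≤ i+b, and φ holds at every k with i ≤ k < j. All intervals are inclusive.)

Yes

Need some j in [2,5] with ack, and ¬busy at every k in [2,j-1].
  j=2: ack holds; no prefix to check → satisfied.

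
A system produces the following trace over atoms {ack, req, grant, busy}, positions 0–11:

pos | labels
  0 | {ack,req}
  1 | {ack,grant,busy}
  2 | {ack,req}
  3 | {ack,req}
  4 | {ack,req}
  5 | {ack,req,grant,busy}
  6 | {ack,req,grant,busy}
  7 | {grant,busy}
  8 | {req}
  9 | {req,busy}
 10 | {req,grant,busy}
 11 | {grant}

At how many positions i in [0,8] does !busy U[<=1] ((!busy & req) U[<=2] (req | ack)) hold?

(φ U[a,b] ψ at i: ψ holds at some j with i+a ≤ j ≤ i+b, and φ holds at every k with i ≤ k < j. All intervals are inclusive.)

Evaluate at each i in [0,8]:
  i=0: ✓ (rhs at j=0)
  i=1: ✓ (rhs at j=1)
  i=2: ✓ (rhs at j=2)
  i=3: ✓ (rhs at j=3)
  i=4: ✓ (rhs at j=4)
  i=5: ✓ (rhs at j=5)
  i=6: ✓ (rhs at j=6)
  i=7: ✗ (lhs fails at k=7 before rhs at j=8)
  i=8: ✓ (rhs at j=8)
Positions where it holds: {0, 1, 2, 3, 4, 5, 6, 8} → 8.

8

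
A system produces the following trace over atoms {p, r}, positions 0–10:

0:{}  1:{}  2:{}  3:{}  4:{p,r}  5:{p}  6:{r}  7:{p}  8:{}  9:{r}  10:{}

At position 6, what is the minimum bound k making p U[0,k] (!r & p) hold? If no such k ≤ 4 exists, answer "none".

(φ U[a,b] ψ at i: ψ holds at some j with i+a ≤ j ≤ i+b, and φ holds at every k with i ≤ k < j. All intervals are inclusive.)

none

Need earliest j ≥ 6 with (!r & p), and p at every k in [6,j-1].
  j=6: rhs fails.
  j=7: rhs holds but lhs fails at k=6.
  j=8: rhs fails.
  j=9: rhs fails.
  j=10: rhs fails.
No witness within the range → none.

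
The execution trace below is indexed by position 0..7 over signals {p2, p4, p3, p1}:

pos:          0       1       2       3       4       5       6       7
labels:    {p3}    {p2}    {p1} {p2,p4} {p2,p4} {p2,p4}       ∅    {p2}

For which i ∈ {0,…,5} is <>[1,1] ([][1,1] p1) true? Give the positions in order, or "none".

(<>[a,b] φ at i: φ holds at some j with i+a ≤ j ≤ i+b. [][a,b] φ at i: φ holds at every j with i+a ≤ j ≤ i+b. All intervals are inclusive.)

0

Evaluate at each i in [0,5]:
  i=0: ✓ (witness j=1)
  i=1: ✗ (none in [2,2])
  i=2: ✗ (none in [3,3])
  i=3: ✗ (none in [4,4])
  i=4: ✗ (none in [5,5])
  i=5: ✗ (none in [6,6])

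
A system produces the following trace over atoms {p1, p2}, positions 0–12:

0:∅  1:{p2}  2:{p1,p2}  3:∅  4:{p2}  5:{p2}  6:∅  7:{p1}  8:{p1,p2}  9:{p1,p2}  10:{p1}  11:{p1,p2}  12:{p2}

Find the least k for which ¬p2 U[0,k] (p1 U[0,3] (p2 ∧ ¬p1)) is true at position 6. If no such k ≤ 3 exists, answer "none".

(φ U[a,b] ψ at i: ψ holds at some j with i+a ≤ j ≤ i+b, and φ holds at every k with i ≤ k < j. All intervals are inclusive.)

Need earliest j ≥ 6 with (p1 U[0,3] (p2 ∧ ¬p1)), and ¬p2 at every k in [6,j-1].
  j=6: rhs fails.
  j=7: rhs fails.
  j=8: rhs fails.
  j=9: rhs holds but lhs fails at k=8.
No witness within the range → none.

none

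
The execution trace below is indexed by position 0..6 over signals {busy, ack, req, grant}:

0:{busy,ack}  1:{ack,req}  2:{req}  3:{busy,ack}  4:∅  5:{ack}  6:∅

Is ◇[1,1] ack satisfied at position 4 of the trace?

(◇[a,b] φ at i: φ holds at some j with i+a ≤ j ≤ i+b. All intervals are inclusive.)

Holds

Check ack at each j in [5,5]:
  j=5: true
Found at j=5 → formula holds.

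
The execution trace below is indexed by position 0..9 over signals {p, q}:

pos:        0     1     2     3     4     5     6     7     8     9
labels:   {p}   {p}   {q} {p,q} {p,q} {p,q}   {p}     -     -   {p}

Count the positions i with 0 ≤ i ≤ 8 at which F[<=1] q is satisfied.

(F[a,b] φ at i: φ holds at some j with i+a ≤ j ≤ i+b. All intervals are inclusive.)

5

Evaluate at each i in [0,8]:
  i=0: ✗ (none in [0,1])
  i=1: ✓ (witness j=2)
  i=2: ✓ (witness j=2)
  i=3: ✓ (witness j=3)
  i=4: ✓ (witness j=4)
  i=5: ✓ (witness j=5)
  i=6: ✗ (none in [6,7])
  i=7: ✗ (none in [7,8])
  i=8: ✗ (none in [8,9])
Positions where it holds: {1, 2, 3, 4, 5} → 5.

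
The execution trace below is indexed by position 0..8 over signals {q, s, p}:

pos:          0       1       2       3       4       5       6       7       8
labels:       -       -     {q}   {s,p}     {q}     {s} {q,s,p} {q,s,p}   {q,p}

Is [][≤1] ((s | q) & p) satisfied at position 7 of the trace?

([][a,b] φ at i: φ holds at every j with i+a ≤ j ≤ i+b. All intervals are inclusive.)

True

Check ((s | q) & p) at every j in [7,8]:
  j=7: true
  j=8: true
All positions satisfy it → formula holds.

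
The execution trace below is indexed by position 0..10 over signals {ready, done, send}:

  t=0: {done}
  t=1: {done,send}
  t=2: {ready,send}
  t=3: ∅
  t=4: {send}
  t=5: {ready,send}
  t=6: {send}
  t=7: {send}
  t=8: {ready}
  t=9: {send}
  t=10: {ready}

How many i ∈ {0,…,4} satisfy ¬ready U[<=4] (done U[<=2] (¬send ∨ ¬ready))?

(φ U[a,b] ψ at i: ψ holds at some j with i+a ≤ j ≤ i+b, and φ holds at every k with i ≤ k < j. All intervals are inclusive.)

Evaluate at each i in [0,4]:
  i=0: ✓ (rhs at j=0)
  i=1: ✓ (rhs at j=1)
  i=2: ✗ (lhs fails at k=2 before rhs at j=3)
  i=3: ✓ (rhs at j=3)
  i=4: ✓ (rhs at j=4)
Positions where it holds: {0, 1, 3, 4} → 4.

4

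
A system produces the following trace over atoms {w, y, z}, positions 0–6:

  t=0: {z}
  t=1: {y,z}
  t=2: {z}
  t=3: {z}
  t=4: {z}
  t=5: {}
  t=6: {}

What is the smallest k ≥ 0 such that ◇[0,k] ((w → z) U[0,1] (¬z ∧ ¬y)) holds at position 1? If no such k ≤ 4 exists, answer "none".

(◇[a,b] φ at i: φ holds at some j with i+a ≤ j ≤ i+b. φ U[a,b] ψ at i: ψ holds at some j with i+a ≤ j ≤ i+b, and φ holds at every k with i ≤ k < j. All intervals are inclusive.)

Scan j = 1,2,… for ((w → z) U[0,1] (¬z ∧ ¬y)):
  j=1: fails
  j=2: fails
  j=3: fails
  j=4: holds
First hit at j=4, so smallest k = 4-1 = 3.

3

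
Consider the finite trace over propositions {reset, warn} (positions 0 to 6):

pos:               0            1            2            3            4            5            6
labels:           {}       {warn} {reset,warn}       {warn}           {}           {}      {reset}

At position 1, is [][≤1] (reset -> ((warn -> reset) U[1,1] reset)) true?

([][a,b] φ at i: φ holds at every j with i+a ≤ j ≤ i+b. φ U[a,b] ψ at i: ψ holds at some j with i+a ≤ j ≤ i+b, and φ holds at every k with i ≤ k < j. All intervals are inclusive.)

Check (reset -> ((warn -> reset) U[1,1] reset)) at every j in [1,2]:
  j=1: antecedent false → ✓
  j=2: antecedent true; consequent fails → ✗
Fails at j=2 → formula fails.

Does not hold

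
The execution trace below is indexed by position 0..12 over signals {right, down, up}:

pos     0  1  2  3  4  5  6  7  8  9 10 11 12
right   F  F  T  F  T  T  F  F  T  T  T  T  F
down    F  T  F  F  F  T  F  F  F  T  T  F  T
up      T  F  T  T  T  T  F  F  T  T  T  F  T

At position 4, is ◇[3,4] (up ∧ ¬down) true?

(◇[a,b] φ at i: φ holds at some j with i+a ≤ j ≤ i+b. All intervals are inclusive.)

Check (up ∧ ¬down) at each j in [7,8]:
  j=7: false
  j=8: true
Found at j=8 → formula holds.

Yes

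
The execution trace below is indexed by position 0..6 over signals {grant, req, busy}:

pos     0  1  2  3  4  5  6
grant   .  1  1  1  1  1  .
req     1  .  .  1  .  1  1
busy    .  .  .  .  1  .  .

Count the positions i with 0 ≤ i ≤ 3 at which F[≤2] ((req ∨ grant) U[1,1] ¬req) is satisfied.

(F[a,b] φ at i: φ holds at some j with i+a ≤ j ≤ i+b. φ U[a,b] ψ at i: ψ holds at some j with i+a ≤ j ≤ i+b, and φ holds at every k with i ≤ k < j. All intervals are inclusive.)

4

Evaluate at each i in [0,3]:
  i=0: ✓ (witness j=0)
  i=1: ✓ (witness j=1)
  i=2: ✓ (witness j=3)
  i=3: ✓ (witness j=3)
Positions where it holds: {0, 1, 2, 3} → 4.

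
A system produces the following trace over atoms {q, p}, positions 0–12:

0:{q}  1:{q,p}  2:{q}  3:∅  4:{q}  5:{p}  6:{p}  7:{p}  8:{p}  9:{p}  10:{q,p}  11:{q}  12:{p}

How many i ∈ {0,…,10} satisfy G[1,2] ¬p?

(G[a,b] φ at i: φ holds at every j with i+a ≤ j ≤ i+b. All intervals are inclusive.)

Evaluate at each i in [0,10]:
  i=0: ✗ (fails at j=1)
  i=1: ✓ (all of [2,3])
  i=2: ✓ (all of [3,4])
  i=3: ✗ (fails at j=5)
  i=4: ✗ (fails at j=5)
  i=5: ✗ (fails at j=6)
  i=6: ✗ (fails at j=7)
  i=7: ✗ (fails at j=8)
  i=8: ✗ (fails at j=9)
  i=9: ✗ (fails at j=10)
  i=10: ✗ (fails at j=12)
Positions where it holds: {1, 2} → 2.

2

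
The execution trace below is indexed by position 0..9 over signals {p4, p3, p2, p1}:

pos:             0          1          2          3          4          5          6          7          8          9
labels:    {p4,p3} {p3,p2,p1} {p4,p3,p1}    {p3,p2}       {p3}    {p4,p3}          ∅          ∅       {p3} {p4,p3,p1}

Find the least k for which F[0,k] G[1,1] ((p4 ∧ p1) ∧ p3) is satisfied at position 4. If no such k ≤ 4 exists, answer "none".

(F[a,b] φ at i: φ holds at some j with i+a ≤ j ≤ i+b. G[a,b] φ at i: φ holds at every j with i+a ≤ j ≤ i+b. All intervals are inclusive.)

4

Scan j = 4,5,… for G[1,1] ((p4 ∧ p1) ∧ p3):
  j=4: fails
  j=5: fails
  j=6: fails
  j=7: fails
  j=8: holds
First hit at j=8, so smallest k = 8-4 = 4.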